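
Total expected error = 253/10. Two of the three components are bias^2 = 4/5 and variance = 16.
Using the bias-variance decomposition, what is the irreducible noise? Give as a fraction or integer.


Total error = bias^2 + variance + irreducible noise. So irreducible noise = 253/10 - 4/5 - 16 = 17/2.

17/2


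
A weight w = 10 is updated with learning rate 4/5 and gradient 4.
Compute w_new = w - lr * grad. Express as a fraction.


w_new = 10 - 4/5 * 4 = 10 - 16/5 = 34/5.

34/5


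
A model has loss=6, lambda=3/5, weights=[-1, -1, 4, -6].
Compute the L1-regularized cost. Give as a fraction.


L1 norm = sum(|w|) = 12. J = 6 + 3/5 * 12 = 66/5.

66/5


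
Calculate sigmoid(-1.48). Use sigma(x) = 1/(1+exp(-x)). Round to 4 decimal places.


sigma(-1.48) = 1/(1+e^(1.48)) = 1/(1+4.392946) = 1/5.392946 = 0.1854.

0.1854


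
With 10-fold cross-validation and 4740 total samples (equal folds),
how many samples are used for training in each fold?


Each validation fold has 4740/10 = 474 samples. Training set = 4740 - 474 = 4266.

4266


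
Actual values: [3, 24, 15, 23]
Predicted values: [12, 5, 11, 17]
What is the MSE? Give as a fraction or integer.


MSE = (1/4) * ((3-12)^2=81 + (24-5)^2=361 + (15-11)^2=16 + (23-17)^2=36). Sum = 494. MSE = 247/2.

247/2


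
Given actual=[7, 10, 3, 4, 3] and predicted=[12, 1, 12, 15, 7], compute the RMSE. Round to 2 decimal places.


MSE = 64.8000. RMSE = sqrt(64.8000) = 8.05.

8.05


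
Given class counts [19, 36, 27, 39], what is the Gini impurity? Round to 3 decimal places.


Total = 121. Proportions: 19/121, 36/121, 27/121, 39/121. sum(p_i^2) = 0.2669. Gini = 1 - 0.2669 = 0.7331, which rounds to 0.733.

0.733


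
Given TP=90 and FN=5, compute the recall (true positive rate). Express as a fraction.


Recall = TP / (TP + FN) = 90 / 95 = 18/19.

18/19


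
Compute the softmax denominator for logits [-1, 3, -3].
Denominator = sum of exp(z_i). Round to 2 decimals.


Denom = e^-1=0.3679 + e^3=20.0855 + e^-3=0.0498. Sum = 20.5032, which rounds to 20.50.

20.50


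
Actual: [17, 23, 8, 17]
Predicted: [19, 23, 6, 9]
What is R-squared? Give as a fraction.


Mean(y) = 65/4. SS_res = 72. SS_tot = 459/4. R^2 = 1 - 72/(459/4) = 19/51.

19/51


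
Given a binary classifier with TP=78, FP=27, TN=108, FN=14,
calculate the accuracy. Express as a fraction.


Accuracy = (TP + TN) / (TP + TN + FP + FN) = (78 + 108) / 227 = 186/227.

186/227


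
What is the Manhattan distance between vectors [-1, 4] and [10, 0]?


d = sum of absolute differences: |-1-10|=11 + |4-0|=4 = 15.

15


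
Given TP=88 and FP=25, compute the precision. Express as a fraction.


Precision = TP / (TP + FP) = 88 / 113 = 88/113.

88/113


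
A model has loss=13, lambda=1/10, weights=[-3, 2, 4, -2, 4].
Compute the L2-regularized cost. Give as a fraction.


L2 sq norm = sum(w^2) = 49. J = 13 + 1/10 * 49 = 179/10.

179/10


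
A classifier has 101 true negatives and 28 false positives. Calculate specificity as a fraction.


Specificity = TN / (TN + FP) = 101 / 129 = 101/129.

101/129


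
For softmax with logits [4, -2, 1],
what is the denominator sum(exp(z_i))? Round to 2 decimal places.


Denom = e^4=54.5982 + e^-2=0.1353 + e^1=2.7183. Sum = 57.4518, which rounds to 57.45.

57.45


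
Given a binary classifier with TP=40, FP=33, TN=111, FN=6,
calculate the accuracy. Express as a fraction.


Accuracy = (TP + TN) / (TP + TN + FP + FN) = (40 + 111) / 190 = 151/190.

151/190


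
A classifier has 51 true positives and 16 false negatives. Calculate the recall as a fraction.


Recall = TP / (TP + FN) = 51 / 67 = 51/67.

51/67


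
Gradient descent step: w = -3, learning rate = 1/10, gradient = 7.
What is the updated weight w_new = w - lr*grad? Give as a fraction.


w_new = -3 - 1/10 * 7 = -3 - 7/10 = -37/10.

-37/10


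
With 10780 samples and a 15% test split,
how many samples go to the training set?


Test set = 10780 * 15% = 1617. Training set = 10780 - 1617 = 9163.

9163


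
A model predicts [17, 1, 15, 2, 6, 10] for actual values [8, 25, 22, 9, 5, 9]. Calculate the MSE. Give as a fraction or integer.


MSE = (1/6) * ((8-17)^2=81 + (25-1)^2=576 + (22-15)^2=49 + (9-2)^2=49 + (5-6)^2=1 + (9-10)^2=1). Sum = 757. MSE = 757/6.

757/6


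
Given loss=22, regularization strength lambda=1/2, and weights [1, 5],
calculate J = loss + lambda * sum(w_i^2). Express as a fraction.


L2 sq norm = sum(w^2) = 26. J = 22 + 1/2 * 26 = 35.

35


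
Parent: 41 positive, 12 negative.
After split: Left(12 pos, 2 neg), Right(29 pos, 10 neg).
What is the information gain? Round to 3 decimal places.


H(parent) = 0.7717. H(left) = 0.5917, H(right) = 0.8213. Weighted = (14/53)*0.5917 + (39/53)*0.8213 = 0.7607. IG = 0.7717 - 0.7607 = 0.0110, which rounds to 0.011.

0.011


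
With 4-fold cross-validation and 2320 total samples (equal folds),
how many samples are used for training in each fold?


Each validation fold has 2320/4 = 580 samples. Training set = 2320 - 580 = 1740.

1740


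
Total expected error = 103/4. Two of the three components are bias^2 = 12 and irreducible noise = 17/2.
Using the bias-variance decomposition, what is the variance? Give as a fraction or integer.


Total error = bias^2 + variance + irreducible noise. So variance = 103/4 - 12 - 17/2 = 21/4.

21/4


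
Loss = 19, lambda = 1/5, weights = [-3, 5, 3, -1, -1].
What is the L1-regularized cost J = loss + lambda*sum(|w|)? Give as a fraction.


L1 norm = sum(|w|) = 13. J = 19 + 1/5 * 13 = 108/5.

108/5


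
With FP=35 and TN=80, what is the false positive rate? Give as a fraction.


FPR = FP / (FP + TN) = 35 / 115 = 7/23.

7/23


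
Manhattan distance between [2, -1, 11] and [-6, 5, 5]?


d = sum of absolute differences: |2--6|=8 + |-1-5|=6 + |11-5|=6 = 20.

20


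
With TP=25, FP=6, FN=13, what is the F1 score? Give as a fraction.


Precision = 25/31 = 25/31. Recall = 25/38 = 25/38. F1 = 2*P*R/(P+R) = 50/69.

50/69


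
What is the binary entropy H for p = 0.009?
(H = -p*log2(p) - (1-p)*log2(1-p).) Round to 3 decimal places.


H = -0.009*log2(0.009) - 0.991*log2(0.991) = 0.074.

0.074


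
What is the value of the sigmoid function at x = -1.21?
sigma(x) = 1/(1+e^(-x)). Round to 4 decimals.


sigma(-1.21) = 1/(1+e^(1.21)) = 1/(1+3.353485) = 1/4.353485 = 0.2297.

0.2297


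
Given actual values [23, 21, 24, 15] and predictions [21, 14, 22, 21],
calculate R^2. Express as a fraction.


Mean(y) = 83/4. SS_res = 93. SS_tot = 195/4. R^2 = 1 - 93/(195/4) = -59/65.

-59/65


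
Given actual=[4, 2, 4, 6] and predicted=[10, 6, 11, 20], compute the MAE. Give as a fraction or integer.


MAE = (1/4) * (|4-10|=6 + |2-6|=4 + |4-11|=7 + |6-20|=14). Sum = 31. MAE = 31/4.

31/4


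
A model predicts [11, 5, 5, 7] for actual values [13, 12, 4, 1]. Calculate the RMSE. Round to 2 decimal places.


MSE = 22.5000. RMSE = sqrt(22.5000) = 4.74.

4.74


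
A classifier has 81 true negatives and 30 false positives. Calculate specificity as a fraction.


Specificity = TN / (TN + FP) = 81 / 111 = 27/37.

27/37


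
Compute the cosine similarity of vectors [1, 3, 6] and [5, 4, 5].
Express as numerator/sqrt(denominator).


dot = 47. |a|^2 = 46, |b|^2 = 66. cos = 47/sqrt(3036).

47/sqrt(3036)


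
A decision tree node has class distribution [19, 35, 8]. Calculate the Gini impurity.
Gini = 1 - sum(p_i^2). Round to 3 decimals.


Total = 62. Proportions: 19/62, 35/62, 8/62. sum(p_i^2) = 0.4292. Gini = 1 - 0.4292 = 0.5708, which rounds to 0.571.

0.571


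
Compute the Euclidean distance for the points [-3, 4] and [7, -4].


d = sqrt(sum of squared differences). (-3-7)^2=100, (4--4)^2=64. Sum = 164.

sqrt(164)


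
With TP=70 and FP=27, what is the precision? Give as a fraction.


Precision = TP / (TP + FP) = 70 / 97 = 70/97.

70/97


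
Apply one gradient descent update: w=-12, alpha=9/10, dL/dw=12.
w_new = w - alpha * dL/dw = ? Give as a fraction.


w_new = -12 - 9/10 * 12 = -12 - 54/5 = -114/5.

-114/5


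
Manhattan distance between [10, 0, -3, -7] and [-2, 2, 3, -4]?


d = sum of absolute differences: |10--2|=12 + |0-2|=2 + |-3-3|=6 + |-7--4|=3 = 23.

23


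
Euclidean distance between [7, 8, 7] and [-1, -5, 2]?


d = sqrt(sum of squared differences). (7--1)^2=64, (8--5)^2=169, (7-2)^2=25. Sum = 258.

sqrt(258)


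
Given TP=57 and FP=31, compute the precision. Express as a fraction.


Precision = TP / (TP + FP) = 57 / 88 = 57/88.

57/88


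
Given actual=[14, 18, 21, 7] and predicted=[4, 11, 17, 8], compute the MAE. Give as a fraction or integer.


MAE = (1/4) * (|14-4|=10 + |18-11|=7 + |21-17|=4 + |7-8|=1). Sum = 22. MAE = 11/2.

11/2


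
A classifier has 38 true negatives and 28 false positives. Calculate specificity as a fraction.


Specificity = TN / (TN + FP) = 38 / 66 = 19/33.

19/33


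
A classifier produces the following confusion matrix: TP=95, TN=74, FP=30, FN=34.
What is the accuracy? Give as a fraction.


Accuracy = (TP + TN) / (TP + TN + FP + FN) = (95 + 74) / 233 = 169/233.

169/233


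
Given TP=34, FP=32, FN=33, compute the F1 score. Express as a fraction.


Precision = 34/66 = 17/33. Recall = 34/67 = 34/67. F1 = 2*P*R/(P+R) = 68/133.

68/133


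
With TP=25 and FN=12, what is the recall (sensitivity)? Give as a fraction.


Recall = TP / (TP + FN) = 25 / 37 = 25/37.

25/37


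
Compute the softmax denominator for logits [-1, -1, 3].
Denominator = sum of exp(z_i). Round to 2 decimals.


Denom = e^-1=0.3679 + e^-1=0.3679 + e^3=20.0855. Sum = 20.8213, which rounds to 20.82.

20.82


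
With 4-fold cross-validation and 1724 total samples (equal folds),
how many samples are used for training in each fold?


Each validation fold has 1724/4 = 431 samples. Training set = 1724 - 431 = 1293.

1293


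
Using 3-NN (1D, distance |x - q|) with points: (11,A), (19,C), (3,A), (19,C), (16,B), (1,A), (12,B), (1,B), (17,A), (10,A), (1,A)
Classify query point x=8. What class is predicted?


Distances: |11-8|=3, |19-8|=11, |3-8|=5, |19-8|=11, |16-8|=8, |1-8|=7, |12-8|=4, |1-8|=7, |17-8|=9, |10-8|=2, |1-8|=7. 3 nearest: (10,A), (11,A), (12,B). Counts: {'A': 2, 'B': 1}. Majority class: A.

A


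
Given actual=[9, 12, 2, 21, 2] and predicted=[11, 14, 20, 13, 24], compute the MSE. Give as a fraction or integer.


MSE = (1/5) * ((9-11)^2=4 + (12-14)^2=4 + (2-20)^2=324 + (21-13)^2=64 + (2-24)^2=484). Sum = 880. MSE = 176.

176


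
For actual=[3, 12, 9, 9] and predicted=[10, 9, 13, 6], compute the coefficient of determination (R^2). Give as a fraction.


Mean(y) = 33/4. SS_res = 83. SS_tot = 171/4. R^2 = 1 - 83/(171/4) = -161/171.

-161/171


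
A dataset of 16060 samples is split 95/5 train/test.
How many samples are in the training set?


Test set = 16060 * 5% = 803. Training set = 16060 - 803 = 15257.

15257


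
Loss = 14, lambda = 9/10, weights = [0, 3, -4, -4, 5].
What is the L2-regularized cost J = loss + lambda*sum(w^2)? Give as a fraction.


L2 sq norm = sum(w^2) = 66. J = 14 + 9/10 * 66 = 367/5.

367/5


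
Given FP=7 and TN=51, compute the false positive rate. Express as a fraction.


FPR = FP / (FP + TN) = 7 / 58 = 7/58.

7/58


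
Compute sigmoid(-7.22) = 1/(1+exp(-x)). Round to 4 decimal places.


sigma(-7.22) = 1/(1+e^(7.22)) = 1/(1+1366.489061) = 1/1367.489061 = 0.0007.

0.0007


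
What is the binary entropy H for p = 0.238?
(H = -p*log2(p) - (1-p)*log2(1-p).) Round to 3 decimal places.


H = -0.238*log2(0.238) - 0.762*log2(0.762) = 0.792.

0.792


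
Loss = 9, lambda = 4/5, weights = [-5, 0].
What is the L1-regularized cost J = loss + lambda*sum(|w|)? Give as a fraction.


L1 norm = sum(|w|) = 5. J = 9 + 4/5 * 5 = 13.

13


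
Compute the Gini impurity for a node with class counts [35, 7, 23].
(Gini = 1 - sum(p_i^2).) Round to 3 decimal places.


Total = 65. Proportions: 35/65, 7/65, 23/65. sum(p_i^2) = 0.4267. Gini = 1 - 0.4267 = 0.5733, which rounds to 0.573.

0.573


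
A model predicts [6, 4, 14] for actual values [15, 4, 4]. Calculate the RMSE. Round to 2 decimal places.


MSE = 60.3333. RMSE = sqrt(60.3333) = 7.77.

7.77


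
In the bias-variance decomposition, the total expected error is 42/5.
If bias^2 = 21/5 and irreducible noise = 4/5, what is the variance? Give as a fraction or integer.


Total error = bias^2 + variance + irreducible noise. So variance = 42/5 - 21/5 - 4/5 = 17/5.

17/5


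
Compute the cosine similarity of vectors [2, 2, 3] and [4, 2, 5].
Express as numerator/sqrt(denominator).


dot = 27. |a|^2 = 17, |b|^2 = 45. cos = 27/sqrt(765).

27/sqrt(765)


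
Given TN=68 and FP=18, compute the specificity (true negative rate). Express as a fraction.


Specificity = TN / (TN + FP) = 68 / 86 = 34/43.

34/43


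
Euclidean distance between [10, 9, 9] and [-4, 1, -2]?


d = sqrt(sum of squared differences). (10--4)^2=196, (9-1)^2=64, (9--2)^2=121. Sum = 381.

sqrt(381)


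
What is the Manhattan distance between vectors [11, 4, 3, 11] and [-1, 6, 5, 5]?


d = sum of absolute differences: |11--1|=12 + |4-6|=2 + |3-5|=2 + |11-5|=6 = 22.

22


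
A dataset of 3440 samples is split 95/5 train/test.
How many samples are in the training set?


Test set = 3440 * 5% = 172. Training set = 3440 - 172 = 3268.

3268


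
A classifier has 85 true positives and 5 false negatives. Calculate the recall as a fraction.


Recall = TP / (TP + FN) = 85 / 90 = 17/18.

17/18


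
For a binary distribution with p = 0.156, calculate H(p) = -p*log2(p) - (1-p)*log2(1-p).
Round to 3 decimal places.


H = -0.156*log2(0.156) - 0.844*log2(0.844) = 0.625.

0.625


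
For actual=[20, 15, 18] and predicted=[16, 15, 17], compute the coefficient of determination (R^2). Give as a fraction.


Mean(y) = 53/3. SS_res = 17. SS_tot = 38/3. R^2 = 1 - 17/(38/3) = -13/38.

-13/38


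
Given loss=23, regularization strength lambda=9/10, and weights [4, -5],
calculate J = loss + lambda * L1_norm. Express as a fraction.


L1 norm = sum(|w|) = 9. J = 23 + 9/10 * 9 = 311/10.

311/10


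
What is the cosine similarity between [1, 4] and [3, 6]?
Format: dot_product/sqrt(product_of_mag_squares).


dot = 27. |a|^2 = 17, |b|^2 = 45. cos = 27/sqrt(765).

27/sqrt(765)


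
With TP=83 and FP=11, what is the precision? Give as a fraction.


Precision = TP / (TP + FP) = 83 / 94 = 83/94.

83/94


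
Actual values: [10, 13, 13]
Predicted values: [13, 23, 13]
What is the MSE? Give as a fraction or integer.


MSE = (1/3) * ((10-13)^2=9 + (13-23)^2=100 + (13-13)^2=0). Sum = 109. MSE = 109/3.

109/3


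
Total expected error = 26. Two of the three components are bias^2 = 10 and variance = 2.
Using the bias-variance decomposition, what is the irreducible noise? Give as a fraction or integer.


Total error = bias^2 + variance + irreducible noise. So irreducible noise = 26 - 10 - 2 = 14.

14


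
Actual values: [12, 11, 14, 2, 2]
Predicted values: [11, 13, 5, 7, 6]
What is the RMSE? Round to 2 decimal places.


MSE = 25.4000. RMSE = sqrt(25.4000) = 5.04.

5.04


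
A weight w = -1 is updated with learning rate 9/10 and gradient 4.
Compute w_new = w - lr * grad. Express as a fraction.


w_new = -1 - 9/10 * 4 = -1 - 18/5 = -23/5.

-23/5


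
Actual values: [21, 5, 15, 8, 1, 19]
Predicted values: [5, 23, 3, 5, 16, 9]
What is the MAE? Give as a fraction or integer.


MAE = (1/6) * (|21-5|=16 + |5-23|=18 + |15-3|=12 + |8-5|=3 + |1-16|=15 + |19-9|=10). Sum = 74. MAE = 37/3.

37/3


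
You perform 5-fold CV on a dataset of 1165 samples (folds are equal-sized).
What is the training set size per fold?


Each validation fold has 1165/5 = 233 samples. Training set = 1165 - 233 = 932.

932


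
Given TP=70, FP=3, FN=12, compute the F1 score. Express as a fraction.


Precision = 70/73 = 70/73. Recall = 70/82 = 35/41. F1 = 2*P*R/(P+R) = 28/31.

28/31


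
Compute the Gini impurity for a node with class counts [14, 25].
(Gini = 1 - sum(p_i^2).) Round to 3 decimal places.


Total = 39. Proportions: 14/39, 25/39. sum(p_i^2) = 0.5398. Gini = 1 - 0.5398 = 0.4602, which rounds to 0.460.

0.460


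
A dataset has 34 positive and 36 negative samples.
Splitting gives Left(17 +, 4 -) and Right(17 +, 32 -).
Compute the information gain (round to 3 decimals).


H(parent) = 0.9994. H(left) = 0.7025, H(right) = 0.9313. Weighted = (21/70)*0.7025 + (49/70)*0.9313 = 0.8627. IG = 0.9994 - 0.8627 = 0.1367, which rounds to 0.137.

0.137


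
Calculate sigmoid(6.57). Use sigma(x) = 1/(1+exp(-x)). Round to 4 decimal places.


sigma(6.57) = 1/(1+e^(-6.57)) = 1/(1+0.001402) = 1/1.001402 = 0.9986.

0.9986


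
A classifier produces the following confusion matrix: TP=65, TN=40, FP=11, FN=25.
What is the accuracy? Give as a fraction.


Accuracy = (TP + TN) / (TP + TN + FP + FN) = (65 + 40) / 141 = 35/47.

35/47


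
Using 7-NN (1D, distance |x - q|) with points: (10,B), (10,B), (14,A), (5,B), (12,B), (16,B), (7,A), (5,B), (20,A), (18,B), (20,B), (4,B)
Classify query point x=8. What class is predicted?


Distances: |10-8|=2, |10-8|=2, |14-8|=6, |5-8|=3, |12-8|=4, |16-8|=8, |7-8|=1, |5-8|=3, |20-8|=12, |18-8|=10, |20-8|=12, |4-8|=4. 7 nearest: (7,A), (10,B), (10,B), (5,B), (5,B), (12,B), (4,B). Counts: {'A': 1, 'B': 6}. Majority class: B.

B


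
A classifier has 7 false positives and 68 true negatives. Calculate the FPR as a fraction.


FPR = FP / (FP + TN) = 7 / 75 = 7/75.

7/75


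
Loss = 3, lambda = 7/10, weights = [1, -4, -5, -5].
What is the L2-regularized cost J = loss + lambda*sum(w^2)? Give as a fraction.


L2 sq norm = sum(w^2) = 67. J = 3 + 7/10 * 67 = 499/10.

499/10


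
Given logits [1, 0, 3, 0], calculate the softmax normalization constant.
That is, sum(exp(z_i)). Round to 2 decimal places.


Denom = e^1=2.7183 + e^0=1.0000 + e^3=20.0855 + e^0=1.0000. Sum = 24.8038, which rounds to 24.80.

24.80


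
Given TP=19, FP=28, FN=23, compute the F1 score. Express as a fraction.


Precision = 19/47 = 19/47. Recall = 19/42 = 19/42. F1 = 2*P*R/(P+R) = 38/89.

38/89


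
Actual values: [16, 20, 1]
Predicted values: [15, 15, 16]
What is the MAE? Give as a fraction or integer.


MAE = (1/3) * (|16-15|=1 + |20-15|=5 + |1-16|=15). Sum = 21. MAE = 7.

7


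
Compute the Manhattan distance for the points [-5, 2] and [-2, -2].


d = sum of absolute differences: |-5--2|=3 + |2--2|=4 = 7.

7


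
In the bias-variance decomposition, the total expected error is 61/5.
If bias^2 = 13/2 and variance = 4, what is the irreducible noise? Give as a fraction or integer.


Total error = bias^2 + variance + irreducible noise. So irreducible noise = 61/5 - 13/2 - 4 = 17/10.

17/10


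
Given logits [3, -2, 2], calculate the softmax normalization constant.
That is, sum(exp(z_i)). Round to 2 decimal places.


Denom = e^3=20.0855 + e^-2=0.1353 + e^2=7.3891. Sum = 27.6099, which rounds to 27.61.

27.61


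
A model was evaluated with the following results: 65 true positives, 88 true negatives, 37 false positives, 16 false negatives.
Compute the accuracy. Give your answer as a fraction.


Accuracy = (TP + TN) / (TP + TN + FP + FN) = (65 + 88) / 206 = 153/206.

153/206


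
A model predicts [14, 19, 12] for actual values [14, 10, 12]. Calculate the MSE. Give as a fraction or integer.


MSE = (1/3) * ((14-14)^2=0 + (10-19)^2=81 + (12-12)^2=0). Sum = 81. MSE = 27.

27


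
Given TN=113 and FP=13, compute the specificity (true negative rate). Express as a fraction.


Specificity = TN / (TN + FP) = 113 / 126 = 113/126.

113/126


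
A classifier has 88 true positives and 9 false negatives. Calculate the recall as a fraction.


Recall = TP / (TP + FN) = 88 / 97 = 88/97.

88/97


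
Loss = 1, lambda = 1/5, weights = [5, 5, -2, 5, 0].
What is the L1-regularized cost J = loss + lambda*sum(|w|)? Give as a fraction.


L1 norm = sum(|w|) = 17. J = 1 + 1/5 * 17 = 22/5.

22/5


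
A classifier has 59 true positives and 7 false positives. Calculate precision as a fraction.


Precision = TP / (TP + FP) = 59 / 66 = 59/66.

59/66


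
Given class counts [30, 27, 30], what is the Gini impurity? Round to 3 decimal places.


Total = 87. Proportions: 30/87, 27/87, 30/87. sum(p_i^2) = 0.3341. Gini = 1 - 0.3341 = 0.6659, which rounds to 0.666.

0.666


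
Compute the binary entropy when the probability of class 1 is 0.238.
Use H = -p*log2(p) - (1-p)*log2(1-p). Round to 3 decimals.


H = -0.238*log2(0.238) - 0.762*log2(0.762) = 0.792.

0.792


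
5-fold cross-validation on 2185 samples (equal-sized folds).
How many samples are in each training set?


Each validation fold has 2185/5 = 437 samples. Training set = 2185 - 437 = 1748.

1748


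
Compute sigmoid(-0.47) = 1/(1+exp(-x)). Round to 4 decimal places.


sigma(-0.47) = 1/(1+e^(0.47)) = 1/(1+1.599994) = 1/2.599994 = 0.3846.

0.3846


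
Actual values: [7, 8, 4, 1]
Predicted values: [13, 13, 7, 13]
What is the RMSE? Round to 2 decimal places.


MSE = 53.5000. RMSE = sqrt(53.5000) = 7.31.

7.31


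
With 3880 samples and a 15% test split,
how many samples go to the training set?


Test set = 3880 * 15% = 582. Training set = 3880 - 582 = 3298.

3298


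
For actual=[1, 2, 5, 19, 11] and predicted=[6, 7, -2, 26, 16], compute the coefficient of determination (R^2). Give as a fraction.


Mean(y) = 38/5. SS_res = 173. SS_tot = 1116/5. R^2 = 1 - 173/(1116/5) = 251/1116.

251/1116


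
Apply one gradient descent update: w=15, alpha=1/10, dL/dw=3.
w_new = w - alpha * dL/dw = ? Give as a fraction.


w_new = 15 - 1/10 * 3 = 15 - 3/10 = 147/10.

147/10


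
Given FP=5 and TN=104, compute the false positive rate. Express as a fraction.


FPR = FP / (FP + TN) = 5 / 109 = 5/109.

5/109


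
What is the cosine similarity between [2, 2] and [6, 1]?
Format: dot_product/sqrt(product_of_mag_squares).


dot = 14. |a|^2 = 8, |b|^2 = 37. cos = 14/sqrt(296).

14/sqrt(296)


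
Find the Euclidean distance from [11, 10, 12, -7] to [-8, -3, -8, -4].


d = sqrt(sum of squared differences). (11--8)^2=361, (10--3)^2=169, (12--8)^2=400, (-7--4)^2=9. Sum = 939.

sqrt(939)


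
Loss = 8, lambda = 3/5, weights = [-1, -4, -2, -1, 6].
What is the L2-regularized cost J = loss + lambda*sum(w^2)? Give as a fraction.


L2 sq norm = sum(w^2) = 58. J = 8 + 3/5 * 58 = 214/5.

214/5


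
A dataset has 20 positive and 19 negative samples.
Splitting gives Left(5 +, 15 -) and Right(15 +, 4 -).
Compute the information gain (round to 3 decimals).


H(parent) = 0.9995. H(left) = 0.8113, H(right) = 0.7425. Weighted = (20/39)*0.8113 + (19/39)*0.7425 = 0.7778. IG = 0.9995 - 0.7778 = 0.2217, which rounds to 0.222.

0.222


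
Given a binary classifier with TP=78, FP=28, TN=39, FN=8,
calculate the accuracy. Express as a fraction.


Accuracy = (TP + TN) / (TP + TN + FP + FN) = (78 + 39) / 153 = 13/17.

13/17


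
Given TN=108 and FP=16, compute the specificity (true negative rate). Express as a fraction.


Specificity = TN / (TN + FP) = 108 / 124 = 27/31.

27/31


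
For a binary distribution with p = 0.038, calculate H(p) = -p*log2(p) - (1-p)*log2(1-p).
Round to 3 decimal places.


H = -0.038*log2(0.038) - 0.962*log2(0.962) = 0.233.

0.233


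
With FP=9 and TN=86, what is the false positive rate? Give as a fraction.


FPR = FP / (FP + TN) = 9 / 95 = 9/95.

9/95


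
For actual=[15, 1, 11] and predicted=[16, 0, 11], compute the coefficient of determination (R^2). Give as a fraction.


Mean(y) = 9. SS_res = 2. SS_tot = 104. R^2 = 1 - 2/(104) = 51/52.

51/52


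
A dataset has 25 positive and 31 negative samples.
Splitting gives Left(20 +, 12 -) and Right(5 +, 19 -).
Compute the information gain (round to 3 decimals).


H(parent) = 0.9917. H(left) = 0.9544, H(right) = 0.7383. Weighted = (32/56)*0.9544 + (24/56)*0.7383 = 0.8618. IG = 0.9917 - 0.8618 = 0.1299, which rounds to 0.130.

0.130


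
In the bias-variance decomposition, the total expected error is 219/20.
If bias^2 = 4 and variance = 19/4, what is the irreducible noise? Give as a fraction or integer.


Total error = bias^2 + variance + irreducible noise. So irreducible noise = 219/20 - 4 - 19/4 = 11/5.

11/5


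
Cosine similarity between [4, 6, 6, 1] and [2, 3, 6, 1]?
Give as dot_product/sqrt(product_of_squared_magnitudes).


dot = 63. |a|^2 = 89, |b|^2 = 50. cos = 63/sqrt(4450).

63/sqrt(4450)


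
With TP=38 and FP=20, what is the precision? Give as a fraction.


Precision = TP / (TP + FP) = 38 / 58 = 19/29.

19/29


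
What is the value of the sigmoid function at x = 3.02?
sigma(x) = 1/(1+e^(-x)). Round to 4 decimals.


sigma(3.02) = 1/(1+e^(-3.02)) = 1/(1+0.048801) = 1/1.048801 = 0.9535.

0.9535


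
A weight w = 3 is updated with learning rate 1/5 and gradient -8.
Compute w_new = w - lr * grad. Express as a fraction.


w_new = 3 - 1/5 * -8 = 3 - -8/5 = 23/5.

23/5


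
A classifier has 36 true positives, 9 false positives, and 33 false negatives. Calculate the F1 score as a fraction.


Precision = 36/45 = 4/5. Recall = 36/69 = 12/23. F1 = 2*P*R/(P+R) = 12/19.

12/19


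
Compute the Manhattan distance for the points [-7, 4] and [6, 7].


d = sum of absolute differences: |-7-6|=13 + |4-7|=3 = 16.

16


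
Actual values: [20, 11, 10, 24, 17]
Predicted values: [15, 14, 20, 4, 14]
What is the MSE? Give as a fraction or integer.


MSE = (1/5) * ((20-15)^2=25 + (11-14)^2=9 + (10-20)^2=100 + (24-4)^2=400 + (17-14)^2=9). Sum = 543. MSE = 543/5.

543/5


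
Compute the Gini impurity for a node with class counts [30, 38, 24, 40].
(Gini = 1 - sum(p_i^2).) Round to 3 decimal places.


Total = 132. Proportions: 30/132, 38/132, 24/132, 40/132. sum(p_i^2) = 0.2594. Gini = 1 - 0.2594 = 0.7406, which rounds to 0.741.

0.741


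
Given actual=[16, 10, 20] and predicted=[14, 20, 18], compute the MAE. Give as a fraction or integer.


MAE = (1/3) * (|16-14|=2 + |10-20|=10 + |20-18|=2). Sum = 14. MAE = 14/3.

14/3


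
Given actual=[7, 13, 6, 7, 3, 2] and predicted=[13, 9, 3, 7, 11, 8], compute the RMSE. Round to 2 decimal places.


MSE = 26.8333. RMSE = sqrt(26.8333) = 5.18.

5.18


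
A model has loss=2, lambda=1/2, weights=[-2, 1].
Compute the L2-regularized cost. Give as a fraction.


L2 sq norm = sum(w^2) = 5. J = 2 + 1/2 * 5 = 9/2.

9/2


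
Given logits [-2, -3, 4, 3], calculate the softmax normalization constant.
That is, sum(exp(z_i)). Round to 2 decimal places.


Denom = e^-2=0.1353 + e^-3=0.0498 + e^4=54.5982 + e^3=20.0855. Sum = 74.8688, which rounds to 74.87.

74.87


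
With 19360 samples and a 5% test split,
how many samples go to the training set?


Test set = 19360 * 5% = 968. Training set = 19360 - 968 = 18392.

18392


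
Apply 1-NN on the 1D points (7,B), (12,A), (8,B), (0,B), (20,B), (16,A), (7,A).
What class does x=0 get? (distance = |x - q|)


Distances: |7-0|=7, |12-0|=12, |8-0|=8, |0-0|=0, |20-0|=20, |16-0|=16, |7-0|=7. 1 nearest: (0,B). Counts: {'B': 1}. Majority class: B.

B


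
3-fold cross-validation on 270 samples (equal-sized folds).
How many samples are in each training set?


Each validation fold has 270/3 = 90 samples. Training set = 270 - 90 = 180.

180


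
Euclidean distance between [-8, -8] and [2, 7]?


d = sqrt(sum of squared differences). (-8-2)^2=100, (-8-7)^2=225. Sum = 325.

sqrt(325)


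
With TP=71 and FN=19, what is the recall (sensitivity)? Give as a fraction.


Recall = TP / (TP + FN) = 71 / 90 = 71/90.

71/90


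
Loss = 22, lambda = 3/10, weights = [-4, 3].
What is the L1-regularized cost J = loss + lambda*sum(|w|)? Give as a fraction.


L1 norm = sum(|w|) = 7. J = 22 + 3/10 * 7 = 241/10.

241/10


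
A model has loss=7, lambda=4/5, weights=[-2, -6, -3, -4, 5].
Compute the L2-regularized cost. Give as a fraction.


L2 sq norm = sum(w^2) = 90. J = 7 + 4/5 * 90 = 79.

79


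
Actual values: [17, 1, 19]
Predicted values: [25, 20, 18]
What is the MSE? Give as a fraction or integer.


MSE = (1/3) * ((17-25)^2=64 + (1-20)^2=361 + (19-18)^2=1). Sum = 426. MSE = 142.

142


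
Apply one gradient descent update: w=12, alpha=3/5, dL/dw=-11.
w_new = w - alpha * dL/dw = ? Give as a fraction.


w_new = 12 - 3/5 * -11 = 12 - -33/5 = 93/5.

93/5


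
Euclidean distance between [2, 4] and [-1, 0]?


d = sqrt(sum of squared differences). (2--1)^2=9, (4-0)^2=16. Sum = 25.

5


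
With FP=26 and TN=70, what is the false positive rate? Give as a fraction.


FPR = FP / (FP + TN) = 26 / 96 = 13/48.

13/48


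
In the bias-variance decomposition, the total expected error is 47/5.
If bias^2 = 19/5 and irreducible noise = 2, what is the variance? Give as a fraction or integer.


Total error = bias^2 + variance + irreducible noise. So variance = 47/5 - 19/5 - 2 = 18/5.

18/5


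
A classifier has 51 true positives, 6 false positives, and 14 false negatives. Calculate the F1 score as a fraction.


Precision = 51/57 = 17/19. Recall = 51/65 = 51/65. F1 = 2*P*R/(P+R) = 51/61.

51/61


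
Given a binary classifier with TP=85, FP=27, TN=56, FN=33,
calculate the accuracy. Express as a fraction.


Accuracy = (TP + TN) / (TP + TN + FP + FN) = (85 + 56) / 201 = 47/67.

47/67


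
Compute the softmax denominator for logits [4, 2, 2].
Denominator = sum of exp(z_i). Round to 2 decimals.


Denom = e^4=54.5982 + e^2=7.3891 + e^2=7.3891. Sum = 69.3764, which rounds to 69.38.

69.38


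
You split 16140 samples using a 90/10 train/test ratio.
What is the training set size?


Test set = 16140 * 10% = 1614. Training set = 16140 - 1614 = 14526.

14526


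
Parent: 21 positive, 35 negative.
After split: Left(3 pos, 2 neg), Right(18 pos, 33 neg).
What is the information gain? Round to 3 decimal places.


H(parent) = 0.9544. H(left) = 0.9710, H(right) = 0.9367. Weighted = (5/56)*0.9710 + (51/56)*0.9367 = 0.9398. IG = 0.9544 - 0.9398 = 0.0146, which rounds to 0.015.

0.015


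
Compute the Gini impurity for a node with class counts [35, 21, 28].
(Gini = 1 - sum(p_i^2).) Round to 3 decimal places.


Total = 84. Proportions: 35/84, 21/84, 28/84. sum(p_i^2) = 0.3472. Gini = 1 - 0.3472 = 0.6528, which rounds to 0.653.

0.653


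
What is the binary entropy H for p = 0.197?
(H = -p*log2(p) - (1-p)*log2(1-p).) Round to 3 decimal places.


H = -0.197*log2(0.197) - 0.803*log2(0.803) = 0.716.

0.716


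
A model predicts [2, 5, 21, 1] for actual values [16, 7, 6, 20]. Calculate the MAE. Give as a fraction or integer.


MAE = (1/4) * (|16-2|=14 + |7-5|=2 + |6-21|=15 + |20-1|=19). Sum = 50. MAE = 25/2.

25/2


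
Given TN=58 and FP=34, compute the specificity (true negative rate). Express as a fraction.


Specificity = TN / (TN + FP) = 58 / 92 = 29/46.

29/46


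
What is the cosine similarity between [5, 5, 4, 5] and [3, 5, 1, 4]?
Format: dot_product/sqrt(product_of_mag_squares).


dot = 64. |a|^2 = 91, |b|^2 = 51. cos = 64/sqrt(4641).

64/sqrt(4641)


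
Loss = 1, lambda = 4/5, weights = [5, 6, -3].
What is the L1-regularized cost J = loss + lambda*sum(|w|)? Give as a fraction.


L1 norm = sum(|w|) = 14. J = 1 + 4/5 * 14 = 61/5.

61/5


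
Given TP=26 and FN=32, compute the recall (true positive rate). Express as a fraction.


Recall = TP / (TP + FN) = 26 / 58 = 13/29.

13/29


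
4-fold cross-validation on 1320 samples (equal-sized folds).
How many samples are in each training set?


Each validation fold has 1320/4 = 330 samples. Training set = 1320 - 330 = 990.

990


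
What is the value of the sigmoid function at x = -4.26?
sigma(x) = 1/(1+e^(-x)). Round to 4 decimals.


sigma(-4.26) = 1/(1+e^(4.26)) = 1/(1+70.809983) = 1/71.809983 = 0.0139.

0.0139


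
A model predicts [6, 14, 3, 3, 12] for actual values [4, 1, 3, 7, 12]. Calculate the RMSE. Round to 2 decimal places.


MSE = 37.8000. RMSE = sqrt(37.8000) = 6.15.

6.15


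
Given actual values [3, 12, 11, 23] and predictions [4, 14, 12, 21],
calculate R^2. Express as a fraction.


Mean(y) = 49/4. SS_res = 10. SS_tot = 811/4. R^2 = 1 - 10/(811/4) = 771/811.

771/811


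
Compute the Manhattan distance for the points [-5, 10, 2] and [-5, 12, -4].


d = sum of absolute differences: |-5--5|=0 + |10-12|=2 + |2--4|=6 = 8.

8


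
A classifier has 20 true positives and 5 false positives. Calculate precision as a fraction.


Precision = TP / (TP + FP) = 20 / 25 = 4/5.

4/5


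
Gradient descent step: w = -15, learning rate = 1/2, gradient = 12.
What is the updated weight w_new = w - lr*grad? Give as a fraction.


w_new = -15 - 1/2 * 12 = -15 - 6 = -21.

-21


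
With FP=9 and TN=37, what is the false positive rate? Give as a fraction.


FPR = FP / (FP + TN) = 9 / 46 = 9/46.

9/46


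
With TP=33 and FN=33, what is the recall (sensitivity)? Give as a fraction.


Recall = TP / (TP + FN) = 33 / 66 = 1/2.

1/2


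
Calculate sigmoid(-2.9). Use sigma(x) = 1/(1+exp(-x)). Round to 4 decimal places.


sigma(-2.9) = 1/(1+e^(2.9)) = 1/(1+18.174145) = 1/19.174145 = 0.0522.

0.0522


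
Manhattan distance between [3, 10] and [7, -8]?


d = sum of absolute differences: |3-7|=4 + |10--8|=18 = 22.

22


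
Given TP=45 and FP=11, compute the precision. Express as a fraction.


Precision = TP / (TP + FP) = 45 / 56 = 45/56.

45/56


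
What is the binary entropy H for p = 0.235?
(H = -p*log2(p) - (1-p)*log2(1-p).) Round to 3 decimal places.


H = -0.235*log2(0.235) - 0.765*log2(0.765) = 0.787.

0.787


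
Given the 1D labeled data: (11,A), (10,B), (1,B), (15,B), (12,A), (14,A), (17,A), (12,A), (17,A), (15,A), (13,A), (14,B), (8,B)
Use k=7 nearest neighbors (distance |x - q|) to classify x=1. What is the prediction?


Distances: |11-1|=10, |10-1|=9, |1-1|=0, |15-1|=14, |12-1|=11, |14-1|=13, |17-1|=16, |12-1|=11, |17-1|=16, |15-1|=14, |13-1|=12, |14-1|=13, |8-1|=7. 7 nearest: (1,B), (8,B), (10,B), (11,A), (12,A), (12,A), (13,A). Counts: {'B': 3, 'A': 4}. Majority class: A.

A


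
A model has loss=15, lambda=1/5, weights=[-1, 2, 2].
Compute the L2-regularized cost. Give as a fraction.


L2 sq norm = sum(w^2) = 9. J = 15 + 1/5 * 9 = 84/5.

84/5


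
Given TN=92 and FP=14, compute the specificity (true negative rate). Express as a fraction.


Specificity = TN / (TN + FP) = 92 / 106 = 46/53.

46/53


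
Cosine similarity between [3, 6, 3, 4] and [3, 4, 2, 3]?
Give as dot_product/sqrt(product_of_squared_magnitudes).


dot = 51. |a|^2 = 70, |b|^2 = 38. cos = 51/sqrt(2660).

51/sqrt(2660)


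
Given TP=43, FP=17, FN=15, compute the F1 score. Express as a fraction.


Precision = 43/60 = 43/60. Recall = 43/58 = 43/58. F1 = 2*P*R/(P+R) = 43/59.

43/59


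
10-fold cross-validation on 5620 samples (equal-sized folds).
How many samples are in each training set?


Each validation fold has 5620/10 = 562 samples. Training set = 5620 - 562 = 5058.

5058


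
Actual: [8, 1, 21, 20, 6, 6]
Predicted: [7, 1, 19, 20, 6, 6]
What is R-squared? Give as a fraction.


Mean(y) = 31/3. SS_res = 5. SS_tot = 1012/3. R^2 = 1 - 5/(1012/3) = 997/1012.

997/1012


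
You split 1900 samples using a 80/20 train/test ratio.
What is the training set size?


Test set = 1900 * 20% = 380. Training set = 1900 - 380 = 1520.

1520


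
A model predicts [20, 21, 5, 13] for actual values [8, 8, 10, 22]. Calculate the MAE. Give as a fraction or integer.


MAE = (1/4) * (|8-20|=12 + |8-21|=13 + |10-5|=5 + |22-13|=9). Sum = 39. MAE = 39/4.

39/4


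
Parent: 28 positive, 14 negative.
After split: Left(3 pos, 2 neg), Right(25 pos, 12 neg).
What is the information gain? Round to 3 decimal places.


H(parent) = 0.9183. H(left) = 0.9710, H(right) = 0.9090. Weighted = (5/42)*0.9710 + (37/42)*0.9090 = 0.9164. IG = 0.9183 - 0.9164 = 0.0019, which rounds to 0.002.

0.002


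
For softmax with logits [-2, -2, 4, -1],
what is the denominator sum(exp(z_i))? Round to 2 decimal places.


Denom = e^-2=0.1353 + e^-2=0.1353 + e^4=54.5982 + e^-1=0.3679. Sum = 55.2367, which rounds to 55.24.

55.24


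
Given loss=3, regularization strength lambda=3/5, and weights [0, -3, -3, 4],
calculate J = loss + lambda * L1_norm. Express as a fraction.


L1 norm = sum(|w|) = 10. J = 3 + 3/5 * 10 = 9.

9


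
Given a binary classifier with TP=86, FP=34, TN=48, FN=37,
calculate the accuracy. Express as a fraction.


Accuracy = (TP + TN) / (TP + TN + FP + FN) = (86 + 48) / 205 = 134/205.

134/205


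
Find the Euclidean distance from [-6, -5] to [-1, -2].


d = sqrt(sum of squared differences). (-6--1)^2=25, (-5--2)^2=9. Sum = 34.

sqrt(34)


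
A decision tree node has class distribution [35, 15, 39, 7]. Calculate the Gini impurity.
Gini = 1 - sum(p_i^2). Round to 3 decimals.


Total = 96. Proportions: 35/96, 15/96, 39/96, 7/96. sum(p_i^2) = 0.3277. Gini = 1 - 0.3277 = 0.6723, which rounds to 0.672.

0.672


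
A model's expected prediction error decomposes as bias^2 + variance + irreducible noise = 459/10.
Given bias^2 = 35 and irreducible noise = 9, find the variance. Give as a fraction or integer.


Total error = bias^2 + variance + irreducible noise. So variance = 459/10 - 35 - 9 = 19/10.

19/10


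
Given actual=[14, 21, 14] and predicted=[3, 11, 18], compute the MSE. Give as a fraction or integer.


MSE = (1/3) * ((14-3)^2=121 + (21-11)^2=100 + (14-18)^2=16). Sum = 237. MSE = 79.

79


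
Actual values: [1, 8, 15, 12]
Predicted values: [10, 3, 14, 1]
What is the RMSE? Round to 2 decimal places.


MSE = 57.0000. RMSE = sqrt(57.0000) = 7.55.

7.55


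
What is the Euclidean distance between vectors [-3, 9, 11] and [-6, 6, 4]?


d = sqrt(sum of squared differences). (-3--6)^2=9, (9-6)^2=9, (11-4)^2=49. Sum = 67.

sqrt(67)


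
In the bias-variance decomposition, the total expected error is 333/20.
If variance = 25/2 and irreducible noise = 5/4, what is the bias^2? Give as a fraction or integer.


Total error = bias^2 + variance + irreducible noise. So bias^2 = 333/20 - 25/2 - 5/4 = 29/10.

29/10


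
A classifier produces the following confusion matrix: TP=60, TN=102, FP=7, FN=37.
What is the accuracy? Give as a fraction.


Accuracy = (TP + TN) / (TP + TN + FP + FN) = (60 + 102) / 206 = 81/103.

81/103


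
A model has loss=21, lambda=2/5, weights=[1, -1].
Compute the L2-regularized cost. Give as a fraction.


L2 sq norm = sum(w^2) = 2. J = 21 + 2/5 * 2 = 109/5.

109/5


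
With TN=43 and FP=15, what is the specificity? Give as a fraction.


Specificity = TN / (TN + FP) = 43 / 58 = 43/58.

43/58


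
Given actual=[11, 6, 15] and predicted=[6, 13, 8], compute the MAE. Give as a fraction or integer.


MAE = (1/3) * (|11-6|=5 + |6-13|=7 + |15-8|=7). Sum = 19. MAE = 19/3.

19/3


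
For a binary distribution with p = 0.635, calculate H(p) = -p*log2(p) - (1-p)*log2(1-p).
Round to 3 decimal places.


H = -0.635*log2(0.635) - 0.365*log2(0.365) = 0.947.

0.947


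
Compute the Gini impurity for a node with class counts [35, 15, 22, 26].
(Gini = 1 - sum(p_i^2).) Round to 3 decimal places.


Total = 98. Proportions: 35/98, 15/98, 22/98, 26/98. sum(p_i^2) = 0.2718. Gini = 1 - 0.2718 = 0.7282, which rounds to 0.728.

0.728


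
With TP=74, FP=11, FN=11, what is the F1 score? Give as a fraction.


Precision = 74/85 = 74/85. Recall = 74/85 = 74/85. F1 = 2*P*R/(P+R) = 74/85.

74/85


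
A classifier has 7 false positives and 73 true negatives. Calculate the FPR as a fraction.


FPR = FP / (FP + TN) = 7 / 80 = 7/80.

7/80
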